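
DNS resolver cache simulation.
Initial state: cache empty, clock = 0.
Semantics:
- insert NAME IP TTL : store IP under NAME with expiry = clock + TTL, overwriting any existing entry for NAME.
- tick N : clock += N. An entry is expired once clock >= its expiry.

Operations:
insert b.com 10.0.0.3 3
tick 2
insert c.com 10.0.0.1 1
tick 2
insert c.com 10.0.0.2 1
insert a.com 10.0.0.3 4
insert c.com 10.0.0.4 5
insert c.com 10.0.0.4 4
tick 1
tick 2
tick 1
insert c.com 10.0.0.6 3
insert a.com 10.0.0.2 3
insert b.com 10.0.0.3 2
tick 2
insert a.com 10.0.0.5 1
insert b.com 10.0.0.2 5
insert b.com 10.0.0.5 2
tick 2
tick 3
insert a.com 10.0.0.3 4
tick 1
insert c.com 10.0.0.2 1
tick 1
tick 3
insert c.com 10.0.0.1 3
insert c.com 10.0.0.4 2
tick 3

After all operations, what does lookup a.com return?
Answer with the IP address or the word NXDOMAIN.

Op 1: insert b.com -> 10.0.0.3 (expiry=0+3=3). clock=0
Op 2: tick 2 -> clock=2.
Op 3: insert c.com -> 10.0.0.1 (expiry=2+1=3). clock=2
Op 4: tick 2 -> clock=4. purged={b.com,c.com}
Op 5: insert c.com -> 10.0.0.2 (expiry=4+1=5). clock=4
Op 6: insert a.com -> 10.0.0.3 (expiry=4+4=8). clock=4
Op 7: insert c.com -> 10.0.0.4 (expiry=4+5=9). clock=4
Op 8: insert c.com -> 10.0.0.4 (expiry=4+4=8). clock=4
Op 9: tick 1 -> clock=5.
Op 10: tick 2 -> clock=7.
Op 11: tick 1 -> clock=8. purged={a.com,c.com}
Op 12: insert c.com -> 10.0.0.6 (expiry=8+3=11). clock=8
Op 13: insert a.com -> 10.0.0.2 (expiry=8+3=11). clock=8
Op 14: insert b.com -> 10.0.0.3 (expiry=8+2=10). clock=8
Op 15: tick 2 -> clock=10. purged={b.com}
Op 16: insert a.com -> 10.0.0.5 (expiry=10+1=11). clock=10
Op 17: insert b.com -> 10.0.0.2 (expiry=10+5=15). clock=10
Op 18: insert b.com -> 10.0.0.5 (expiry=10+2=12). clock=10
Op 19: tick 2 -> clock=12. purged={a.com,b.com,c.com}
Op 20: tick 3 -> clock=15.
Op 21: insert a.com -> 10.0.0.3 (expiry=15+4=19). clock=15
Op 22: tick 1 -> clock=16.
Op 23: insert c.com -> 10.0.0.2 (expiry=16+1=17). clock=16
Op 24: tick 1 -> clock=17. purged={c.com}
Op 25: tick 3 -> clock=20. purged={a.com}
Op 26: insert c.com -> 10.0.0.1 (expiry=20+3=23). clock=20
Op 27: insert c.com -> 10.0.0.4 (expiry=20+2=22). clock=20
Op 28: tick 3 -> clock=23. purged={c.com}
lookup a.com: not in cache (expired or never inserted)

Answer: NXDOMAIN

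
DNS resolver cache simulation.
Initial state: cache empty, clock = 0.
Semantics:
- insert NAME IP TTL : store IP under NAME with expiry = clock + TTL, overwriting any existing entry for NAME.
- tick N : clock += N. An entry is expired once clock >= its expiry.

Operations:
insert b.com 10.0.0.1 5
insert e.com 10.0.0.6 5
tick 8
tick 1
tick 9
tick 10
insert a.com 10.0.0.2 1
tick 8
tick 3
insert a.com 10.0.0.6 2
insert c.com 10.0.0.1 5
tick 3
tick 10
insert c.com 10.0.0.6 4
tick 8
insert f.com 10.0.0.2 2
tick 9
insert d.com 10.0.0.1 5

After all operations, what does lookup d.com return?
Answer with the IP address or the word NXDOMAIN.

Answer: 10.0.0.1

Derivation:
Op 1: insert b.com -> 10.0.0.1 (expiry=0+5=5). clock=0
Op 2: insert e.com -> 10.0.0.6 (expiry=0+5=5). clock=0
Op 3: tick 8 -> clock=8. purged={b.com,e.com}
Op 4: tick 1 -> clock=9.
Op 5: tick 9 -> clock=18.
Op 6: tick 10 -> clock=28.
Op 7: insert a.com -> 10.0.0.2 (expiry=28+1=29). clock=28
Op 8: tick 8 -> clock=36. purged={a.com}
Op 9: tick 3 -> clock=39.
Op 10: insert a.com -> 10.0.0.6 (expiry=39+2=41). clock=39
Op 11: insert c.com -> 10.0.0.1 (expiry=39+5=44). clock=39
Op 12: tick 3 -> clock=42. purged={a.com}
Op 13: tick 10 -> clock=52. purged={c.com}
Op 14: insert c.com -> 10.0.0.6 (expiry=52+4=56). clock=52
Op 15: tick 8 -> clock=60. purged={c.com}
Op 16: insert f.com -> 10.0.0.2 (expiry=60+2=62). clock=60
Op 17: tick 9 -> clock=69. purged={f.com}
Op 18: insert d.com -> 10.0.0.1 (expiry=69+5=74). clock=69
lookup d.com: present, ip=10.0.0.1 expiry=74 > clock=69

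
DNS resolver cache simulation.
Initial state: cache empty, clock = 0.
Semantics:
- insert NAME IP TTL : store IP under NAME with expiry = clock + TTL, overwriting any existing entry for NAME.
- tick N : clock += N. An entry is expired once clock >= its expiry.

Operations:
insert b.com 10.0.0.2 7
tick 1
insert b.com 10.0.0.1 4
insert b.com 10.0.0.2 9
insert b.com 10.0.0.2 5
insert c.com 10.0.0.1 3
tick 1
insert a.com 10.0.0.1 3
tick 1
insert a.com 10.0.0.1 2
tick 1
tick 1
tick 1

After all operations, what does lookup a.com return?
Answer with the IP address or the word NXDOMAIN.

Op 1: insert b.com -> 10.0.0.2 (expiry=0+7=7). clock=0
Op 2: tick 1 -> clock=1.
Op 3: insert b.com -> 10.0.0.1 (expiry=1+4=5). clock=1
Op 4: insert b.com -> 10.0.0.2 (expiry=1+9=10). clock=1
Op 5: insert b.com -> 10.0.0.2 (expiry=1+5=6). clock=1
Op 6: insert c.com -> 10.0.0.1 (expiry=1+3=4). clock=1
Op 7: tick 1 -> clock=2.
Op 8: insert a.com -> 10.0.0.1 (expiry=2+3=5). clock=2
Op 9: tick 1 -> clock=3.
Op 10: insert a.com -> 10.0.0.1 (expiry=3+2=5). clock=3
Op 11: tick 1 -> clock=4. purged={c.com}
Op 12: tick 1 -> clock=5. purged={a.com}
Op 13: tick 1 -> clock=6. purged={b.com}
lookup a.com: not in cache (expired or never inserted)

Answer: NXDOMAIN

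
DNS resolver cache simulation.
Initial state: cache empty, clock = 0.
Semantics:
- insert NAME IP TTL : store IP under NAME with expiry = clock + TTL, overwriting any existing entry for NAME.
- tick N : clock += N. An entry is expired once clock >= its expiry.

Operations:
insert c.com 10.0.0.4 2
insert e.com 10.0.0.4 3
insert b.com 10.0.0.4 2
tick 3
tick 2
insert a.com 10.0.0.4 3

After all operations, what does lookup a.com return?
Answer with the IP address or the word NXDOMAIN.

Op 1: insert c.com -> 10.0.0.4 (expiry=0+2=2). clock=0
Op 2: insert e.com -> 10.0.0.4 (expiry=0+3=3). clock=0
Op 3: insert b.com -> 10.0.0.4 (expiry=0+2=2). clock=0
Op 4: tick 3 -> clock=3. purged={b.com,c.com,e.com}
Op 5: tick 2 -> clock=5.
Op 6: insert a.com -> 10.0.0.4 (expiry=5+3=8). clock=5
lookup a.com: present, ip=10.0.0.4 expiry=8 > clock=5

Answer: 10.0.0.4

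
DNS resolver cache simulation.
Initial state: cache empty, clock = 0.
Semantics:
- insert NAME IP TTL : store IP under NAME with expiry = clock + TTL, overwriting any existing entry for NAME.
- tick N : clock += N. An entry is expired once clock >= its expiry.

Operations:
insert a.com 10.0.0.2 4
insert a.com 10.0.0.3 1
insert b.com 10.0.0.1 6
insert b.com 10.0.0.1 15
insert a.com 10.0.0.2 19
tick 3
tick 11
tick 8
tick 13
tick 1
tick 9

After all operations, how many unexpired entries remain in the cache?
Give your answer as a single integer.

Op 1: insert a.com -> 10.0.0.2 (expiry=0+4=4). clock=0
Op 2: insert a.com -> 10.0.0.3 (expiry=0+1=1). clock=0
Op 3: insert b.com -> 10.0.0.1 (expiry=0+6=6). clock=0
Op 4: insert b.com -> 10.0.0.1 (expiry=0+15=15). clock=0
Op 5: insert a.com -> 10.0.0.2 (expiry=0+19=19). clock=0
Op 6: tick 3 -> clock=3.
Op 7: tick 11 -> clock=14.
Op 8: tick 8 -> clock=22. purged={a.com,b.com}
Op 9: tick 13 -> clock=35.
Op 10: tick 1 -> clock=36.
Op 11: tick 9 -> clock=45.
Final cache (unexpired): {} -> size=0

Answer: 0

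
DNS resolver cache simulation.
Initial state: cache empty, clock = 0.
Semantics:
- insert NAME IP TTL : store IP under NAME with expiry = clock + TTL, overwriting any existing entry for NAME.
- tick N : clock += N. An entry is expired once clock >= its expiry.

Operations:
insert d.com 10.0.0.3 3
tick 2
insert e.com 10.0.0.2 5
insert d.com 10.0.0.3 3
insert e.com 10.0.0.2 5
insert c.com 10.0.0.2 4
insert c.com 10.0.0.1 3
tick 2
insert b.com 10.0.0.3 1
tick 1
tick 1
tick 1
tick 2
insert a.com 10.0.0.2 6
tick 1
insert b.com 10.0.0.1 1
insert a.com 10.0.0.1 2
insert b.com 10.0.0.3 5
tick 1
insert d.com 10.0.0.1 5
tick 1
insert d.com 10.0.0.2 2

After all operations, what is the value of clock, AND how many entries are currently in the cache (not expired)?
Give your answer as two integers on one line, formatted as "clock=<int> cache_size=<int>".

Answer: clock=12 cache_size=2

Derivation:
Op 1: insert d.com -> 10.0.0.3 (expiry=0+3=3). clock=0
Op 2: tick 2 -> clock=2.
Op 3: insert e.com -> 10.0.0.2 (expiry=2+5=7). clock=2
Op 4: insert d.com -> 10.0.0.3 (expiry=2+3=5). clock=2
Op 5: insert e.com -> 10.0.0.2 (expiry=2+5=7). clock=2
Op 6: insert c.com -> 10.0.0.2 (expiry=2+4=6). clock=2
Op 7: insert c.com -> 10.0.0.1 (expiry=2+3=5). clock=2
Op 8: tick 2 -> clock=4.
Op 9: insert b.com -> 10.0.0.3 (expiry=4+1=5). clock=4
Op 10: tick 1 -> clock=5. purged={b.com,c.com,d.com}
Op 11: tick 1 -> clock=6.
Op 12: tick 1 -> clock=7. purged={e.com}
Op 13: tick 2 -> clock=9.
Op 14: insert a.com -> 10.0.0.2 (expiry=9+6=15). clock=9
Op 15: tick 1 -> clock=10.
Op 16: insert b.com -> 10.0.0.1 (expiry=10+1=11). clock=10
Op 17: insert a.com -> 10.0.0.1 (expiry=10+2=12). clock=10
Op 18: insert b.com -> 10.0.0.3 (expiry=10+5=15). clock=10
Op 19: tick 1 -> clock=11.
Op 20: insert d.com -> 10.0.0.1 (expiry=11+5=16). clock=11
Op 21: tick 1 -> clock=12. purged={a.com}
Op 22: insert d.com -> 10.0.0.2 (expiry=12+2=14). clock=12
Final clock = 12
Final cache (unexpired): {b.com,d.com} -> size=2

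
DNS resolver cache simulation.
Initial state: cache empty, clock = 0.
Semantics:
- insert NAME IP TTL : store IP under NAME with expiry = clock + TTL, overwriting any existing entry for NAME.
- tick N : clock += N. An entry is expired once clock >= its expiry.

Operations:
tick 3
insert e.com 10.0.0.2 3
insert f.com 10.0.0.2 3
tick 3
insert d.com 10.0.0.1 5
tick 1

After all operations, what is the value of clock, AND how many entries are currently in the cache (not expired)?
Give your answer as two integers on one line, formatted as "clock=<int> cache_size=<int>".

Answer: clock=7 cache_size=1

Derivation:
Op 1: tick 3 -> clock=3.
Op 2: insert e.com -> 10.0.0.2 (expiry=3+3=6). clock=3
Op 3: insert f.com -> 10.0.0.2 (expiry=3+3=6). clock=3
Op 4: tick 3 -> clock=6. purged={e.com,f.com}
Op 5: insert d.com -> 10.0.0.1 (expiry=6+5=11). clock=6
Op 6: tick 1 -> clock=7.
Final clock = 7
Final cache (unexpired): {d.com} -> size=1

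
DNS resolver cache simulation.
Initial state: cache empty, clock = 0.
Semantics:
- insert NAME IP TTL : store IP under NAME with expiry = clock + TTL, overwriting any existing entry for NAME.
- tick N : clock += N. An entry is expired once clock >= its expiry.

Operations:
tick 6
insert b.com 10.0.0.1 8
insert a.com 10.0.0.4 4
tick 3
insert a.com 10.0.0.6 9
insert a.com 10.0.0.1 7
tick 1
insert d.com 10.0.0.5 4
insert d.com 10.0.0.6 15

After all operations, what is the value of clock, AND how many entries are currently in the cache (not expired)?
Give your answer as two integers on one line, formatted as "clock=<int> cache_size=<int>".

Op 1: tick 6 -> clock=6.
Op 2: insert b.com -> 10.0.0.1 (expiry=6+8=14). clock=6
Op 3: insert a.com -> 10.0.0.4 (expiry=6+4=10). clock=6
Op 4: tick 3 -> clock=9.
Op 5: insert a.com -> 10.0.0.6 (expiry=9+9=18). clock=9
Op 6: insert a.com -> 10.0.0.1 (expiry=9+7=16). clock=9
Op 7: tick 1 -> clock=10.
Op 8: insert d.com -> 10.0.0.5 (expiry=10+4=14). clock=10
Op 9: insert d.com -> 10.0.0.6 (expiry=10+15=25). clock=10
Final clock = 10
Final cache (unexpired): {a.com,b.com,d.com} -> size=3

Answer: clock=10 cache_size=3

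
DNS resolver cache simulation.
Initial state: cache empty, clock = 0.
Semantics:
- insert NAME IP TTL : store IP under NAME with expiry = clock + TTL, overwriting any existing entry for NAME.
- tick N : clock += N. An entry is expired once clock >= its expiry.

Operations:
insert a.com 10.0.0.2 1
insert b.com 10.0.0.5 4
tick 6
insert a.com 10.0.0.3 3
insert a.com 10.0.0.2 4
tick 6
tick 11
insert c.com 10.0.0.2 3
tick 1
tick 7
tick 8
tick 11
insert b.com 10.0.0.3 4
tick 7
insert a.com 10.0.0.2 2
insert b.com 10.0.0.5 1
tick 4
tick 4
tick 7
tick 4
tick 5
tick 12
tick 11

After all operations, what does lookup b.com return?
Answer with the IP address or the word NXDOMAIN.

Answer: NXDOMAIN

Derivation:
Op 1: insert a.com -> 10.0.0.2 (expiry=0+1=1). clock=0
Op 2: insert b.com -> 10.0.0.5 (expiry=0+4=4). clock=0
Op 3: tick 6 -> clock=6. purged={a.com,b.com}
Op 4: insert a.com -> 10.0.0.3 (expiry=6+3=9). clock=6
Op 5: insert a.com -> 10.0.0.2 (expiry=6+4=10). clock=6
Op 6: tick 6 -> clock=12. purged={a.com}
Op 7: tick 11 -> clock=23.
Op 8: insert c.com -> 10.0.0.2 (expiry=23+3=26). clock=23
Op 9: tick 1 -> clock=24.
Op 10: tick 7 -> clock=31. purged={c.com}
Op 11: tick 8 -> clock=39.
Op 12: tick 11 -> clock=50.
Op 13: insert b.com -> 10.0.0.3 (expiry=50+4=54). clock=50
Op 14: tick 7 -> clock=57. purged={b.com}
Op 15: insert a.com -> 10.0.0.2 (expiry=57+2=59). clock=57
Op 16: insert b.com -> 10.0.0.5 (expiry=57+1=58). clock=57
Op 17: tick 4 -> clock=61. purged={a.com,b.com}
Op 18: tick 4 -> clock=65.
Op 19: tick 7 -> clock=72.
Op 20: tick 4 -> clock=76.
Op 21: tick 5 -> clock=81.
Op 22: tick 12 -> clock=93.
Op 23: tick 11 -> clock=104.
lookup b.com: not in cache (expired or never inserted)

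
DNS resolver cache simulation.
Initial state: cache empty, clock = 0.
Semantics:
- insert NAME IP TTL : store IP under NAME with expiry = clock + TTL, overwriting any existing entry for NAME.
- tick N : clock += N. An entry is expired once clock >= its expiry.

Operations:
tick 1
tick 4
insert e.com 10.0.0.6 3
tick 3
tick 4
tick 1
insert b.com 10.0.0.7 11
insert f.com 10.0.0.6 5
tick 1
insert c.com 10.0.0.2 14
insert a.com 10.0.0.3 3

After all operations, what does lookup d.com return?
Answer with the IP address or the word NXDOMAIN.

Op 1: tick 1 -> clock=1.
Op 2: tick 4 -> clock=5.
Op 3: insert e.com -> 10.0.0.6 (expiry=5+3=8). clock=5
Op 4: tick 3 -> clock=8. purged={e.com}
Op 5: tick 4 -> clock=12.
Op 6: tick 1 -> clock=13.
Op 7: insert b.com -> 10.0.0.7 (expiry=13+11=24). clock=13
Op 8: insert f.com -> 10.0.0.6 (expiry=13+5=18). clock=13
Op 9: tick 1 -> clock=14.
Op 10: insert c.com -> 10.0.0.2 (expiry=14+14=28). clock=14
Op 11: insert a.com -> 10.0.0.3 (expiry=14+3=17). clock=14
lookup d.com: not in cache (expired or never inserted)

Answer: NXDOMAIN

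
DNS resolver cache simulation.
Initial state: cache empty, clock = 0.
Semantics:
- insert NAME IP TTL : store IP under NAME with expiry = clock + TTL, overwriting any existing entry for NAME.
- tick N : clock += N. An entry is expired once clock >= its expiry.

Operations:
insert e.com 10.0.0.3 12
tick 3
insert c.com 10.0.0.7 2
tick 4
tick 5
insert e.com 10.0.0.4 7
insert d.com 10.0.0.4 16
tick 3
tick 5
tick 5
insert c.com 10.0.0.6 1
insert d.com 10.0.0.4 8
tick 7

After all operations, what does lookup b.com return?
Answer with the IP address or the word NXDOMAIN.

Answer: NXDOMAIN

Derivation:
Op 1: insert e.com -> 10.0.0.3 (expiry=0+12=12). clock=0
Op 2: tick 3 -> clock=3.
Op 3: insert c.com -> 10.0.0.7 (expiry=3+2=5). clock=3
Op 4: tick 4 -> clock=7. purged={c.com}
Op 5: tick 5 -> clock=12. purged={e.com}
Op 6: insert e.com -> 10.0.0.4 (expiry=12+7=19). clock=12
Op 7: insert d.com -> 10.0.0.4 (expiry=12+16=28). clock=12
Op 8: tick 3 -> clock=15.
Op 9: tick 5 -> clock=20. purged={e.com}
Op 10: tick 5 -> clock=25.
Op 11: insert c.com -> 10.0.0.6 (expiry=25+1=26). clock=25
Op 12: insert d.com -> 10.0.0.4 (expiry=25+8=33). clock=25
Op 13: tick 7 -> clock=32. purged={c.com}
lookup b.com: not in cache (expired or never inserted)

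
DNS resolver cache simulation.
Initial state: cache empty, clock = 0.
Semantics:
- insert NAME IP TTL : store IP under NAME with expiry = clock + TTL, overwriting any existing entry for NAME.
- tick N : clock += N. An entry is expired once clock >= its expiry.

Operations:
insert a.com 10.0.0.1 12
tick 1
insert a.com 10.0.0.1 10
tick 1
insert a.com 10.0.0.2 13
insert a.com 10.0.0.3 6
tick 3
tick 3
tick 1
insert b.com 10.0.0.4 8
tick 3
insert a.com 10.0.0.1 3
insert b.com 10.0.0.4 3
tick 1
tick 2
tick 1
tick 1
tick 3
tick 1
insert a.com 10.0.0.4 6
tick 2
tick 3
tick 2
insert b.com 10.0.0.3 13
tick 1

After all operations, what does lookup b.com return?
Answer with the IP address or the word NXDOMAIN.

Op 1: insert a.com -> 10.0.0.1 (expiry=0+12=12). clock=0
Op 2: tick 1 -> clock=1.
Op 3: insert a.com -> 10.0.0.1 (expiry=1+10=11). clock=1
Op 4: tick 1 -> clock=2.
Op 5: insert a.com -> 10.0.0.2 (expiry=2+13=15). clock=2
Op 6: insert a.com -> 10.0.0.3 (expiry=2+6=8). clock=2
Op 7: tick 3 -> clock=5.
Op 8: tick 3 -> clock=8. purged={a.com}
Op 9: tick 1 -> clock=9.
Op 10: insert b.com -> 10.0.0.4 (expiry=9+8=17). clock=9
Op 11: tick 3 -> clock=12.
Op 12: insert a.com -> 10.0.0.1 (expiry=12+3=15). clock=12
Op 13: insert b.com -> 10.0.0.4 (expiry=12+3=15). clock=12
Op 14: tick 1 -> clock=13.
Op 15: tick 2 -> clock=15. purged={a.com,b.com}
Op 16: tick 1 -> clock=16.
Op 17: tick 1 -> clock=17.
Op 18: tick 3 -> clock=20.
Op 19: tick 1 -> clock=21.
Op 20: insert a.com -> 10.0.0.4 (expiry=21+6=27). clock=21
Op 21: tick 2 -> clock=23.
Op 22: tick 3 -> clock=26.
Op 23: tick 2 -> clock=28. purged={a.com}
Op 24: insert b.com -> 10.0.0.3 (expiry=28+13=41). clock=28
Op 25: tick 1 -> clock=29.
lookup b.com: present, ip=10.0.0.3 expiry=41 > clock=29

Answer: 10.0.0.3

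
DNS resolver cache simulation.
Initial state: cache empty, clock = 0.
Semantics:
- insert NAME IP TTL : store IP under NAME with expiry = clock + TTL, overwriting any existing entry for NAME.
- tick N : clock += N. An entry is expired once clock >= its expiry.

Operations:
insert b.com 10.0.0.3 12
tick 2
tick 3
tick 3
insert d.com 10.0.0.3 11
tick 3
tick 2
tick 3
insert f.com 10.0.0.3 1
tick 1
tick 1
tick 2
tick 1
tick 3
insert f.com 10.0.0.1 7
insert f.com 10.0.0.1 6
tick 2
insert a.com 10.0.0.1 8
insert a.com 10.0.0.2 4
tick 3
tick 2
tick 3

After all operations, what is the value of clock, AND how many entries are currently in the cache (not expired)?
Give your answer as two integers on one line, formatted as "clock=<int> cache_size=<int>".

Answer: clock=34 cache_size=0

Derivation:
Op 1: insert b.com -> 10.0.0.3 (expiry=0+12=12). clock=0
Op 2: tick 2 -> clock=2.
Op 3: tick 3 -> clock=5.
Op 4: tick 3 -> clock=8.
Op 5: insert d.com -> 10.0.0.3 (expiry=8+11=19). clock=8
Op 6: tick 3 -> clock=11.
Op 7: tick 2 -> clock=13. purged={b.com}
Op 8: tick 3 -> clock=16.
Op 9: insert f.com -> 10.0.0.3 (expiry=16+1=17). clock=16
Op 10: tick 1 -> clock=17. purged={f.com}
Op 11: tick 1 -> clock=18.
Op 12: tick 2 -> clock=20. purged={d.com}
Op 13: tick 1 -> clock=21.
Op 14: tick 3 -> clock=24.
Op 15: insert f.com -> 10.0.0.1 (expiry=24+7=31). clock=24
Op 16: insert f.com -> 10.0.0.1 (expiry=24+6=30). clock=24
Op 17: tick 2 -> clock=26.
Op 18: insert a.com -> 10.0.0.1 (expiry=26+8=34). clock=26
Op 19: insert a.com -> 10.0.0.2 (expiry=26+4=30). clock=26
Op 20: tick 3 -> clock=29.
Op 21: tick 2 -> clock=31. purged={a.com,f.com}
Op 22: tick 3 -> clock=34.
Final clock = 34
Final cache (unexpired): {} -> size=0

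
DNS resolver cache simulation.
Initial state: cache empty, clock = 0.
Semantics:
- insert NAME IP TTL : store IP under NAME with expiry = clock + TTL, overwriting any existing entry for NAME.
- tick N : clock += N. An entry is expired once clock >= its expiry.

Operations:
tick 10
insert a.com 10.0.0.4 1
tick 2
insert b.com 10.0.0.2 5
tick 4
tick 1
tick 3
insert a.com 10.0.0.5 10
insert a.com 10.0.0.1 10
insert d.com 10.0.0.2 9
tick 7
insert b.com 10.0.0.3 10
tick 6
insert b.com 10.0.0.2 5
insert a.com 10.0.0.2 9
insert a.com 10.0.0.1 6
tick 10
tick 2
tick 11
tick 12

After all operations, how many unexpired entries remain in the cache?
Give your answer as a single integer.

Answer: 0

Derivation:
Op 1: tick 10 -> clock=10.
Op 2: insert a.com -> 10.0.0.4 (expiry=10+1=11). clock=10
Op 3: tick 2 -> clock=12. purged={a.com}
Op 4: insert b.com -> 10.0.0.2 (expiry=12+5=17). clock=12
Op 5: tick 4 -> clock=16.
Op 6: tick 1 -> clock=17. purged={b.com}
Op 7: tick 3 -> clock=20.
Op 8: insert a.com -> 10.0.0.5 (expiry=20+10=30). clock=20
Op 9: insert a.com -> 10.0.0.1 (expiry=20+10=30). clock=20
Op 10: insert d.com -> 10.0.0.2 (expiry=20+9=29). clock=20
Op 11: tick 7 -> clock=27.
Op 12: insert b.com -> 10.0.0.3 (expiry=27+10=37). clock=27
Op 13: tick 6 -> clock=33. purged={a.com,d.com}
Op 14: insert b.com -> 10.0.0.2 (expiry=33+5=38). clock=33
Op 15: insert a.com -> 10.0.0.2 (expiry=33+9=42). clock=33
Op 16: insert a.com -> 10.0.0.1 (expiry=33+6=39). clock=33
Op 17: tick 10 -> clock=43. purged={a.com,b.com}
Op 18: tick 2 -> clock=45.
Op 19: tick 11 -> clock=56.
Op 20: tick 12 -> clock=68.
Final cache (unexpired): {} -> size=0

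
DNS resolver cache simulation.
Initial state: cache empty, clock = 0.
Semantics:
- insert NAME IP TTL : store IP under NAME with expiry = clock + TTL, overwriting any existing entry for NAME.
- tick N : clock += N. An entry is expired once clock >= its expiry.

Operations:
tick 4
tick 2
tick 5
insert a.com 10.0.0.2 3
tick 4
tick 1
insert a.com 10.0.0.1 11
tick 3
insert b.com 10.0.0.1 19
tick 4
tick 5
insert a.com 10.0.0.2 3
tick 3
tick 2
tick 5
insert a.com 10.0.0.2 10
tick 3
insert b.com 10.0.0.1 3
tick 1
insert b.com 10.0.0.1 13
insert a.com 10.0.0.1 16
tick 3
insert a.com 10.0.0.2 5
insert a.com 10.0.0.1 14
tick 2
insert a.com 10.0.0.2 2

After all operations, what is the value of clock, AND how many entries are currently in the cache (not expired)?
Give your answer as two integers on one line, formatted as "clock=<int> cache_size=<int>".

Op 1: tick 4 -> clock=4.
Op 2: tick 2 -> clock=6.
Op 3: tick 5 -> clock=11.
Op 4: insert a.com -> 10.0.0.2 (expiry=11+3=14). clock=11
Op 5: tick 4 -> clock=15. purged={a.com}
Op 6: tick 1 -> clock=16.
Op 7: insert a.com -> 10.0.0.1 (expiry=16+11=27). clock=16
Op 8: tick 3 -> clock=19.
Op 9: insert b.com -> 10.0.0.1 (expiry=19+19=38). clock=19
Op 10: tick 4 -> clock=23.
Op 11: tick 5 -> clock=28. purged={a.com}
Op 12: insert a.com -> 10.0.0.2 (expiry=28+3=31). clock=28
Op 13: tick 3 -> clock=31. purged={a.com}
Op 14: tick 2 -> clock=33.
Op 15: tick 5 -> clock=38. purged={b.com}
Op 16: insert a.com -> 10.0.0.2 (expiry=38+10=48). clock=38
Op 17: tick 3 -> clock=41.
Op 18: insert b.com -> 10.0.0.1 (expiry=41+3=44). clock=41
Op 19: tick 1 -> clock=42.
Op 20: insert b.com -> 10.0.0.1 (expiry=42+13=55). clock=42
Op 21: insert a.com -> 10.0.0.1 (expiry=42+16=58). clock=42
Op 22: tick 3 -> clock=45.
Op 23: insert a.com -> 10.0.0.2 (expiry=45+5=50). clock=45
Op 24: insert a.com -> 10.0.0.1 (expiry=45+14=59). clock=45
Op 25: tick 2 -> clock=47.
Op 26: insert a.com -> 10.0.0.2 (expiry=47+2=49). clock=47
Final clock = 47
Final cache (unexpired): {a.com,b.com} -> size=2

Answer: clock=47 cache_size=2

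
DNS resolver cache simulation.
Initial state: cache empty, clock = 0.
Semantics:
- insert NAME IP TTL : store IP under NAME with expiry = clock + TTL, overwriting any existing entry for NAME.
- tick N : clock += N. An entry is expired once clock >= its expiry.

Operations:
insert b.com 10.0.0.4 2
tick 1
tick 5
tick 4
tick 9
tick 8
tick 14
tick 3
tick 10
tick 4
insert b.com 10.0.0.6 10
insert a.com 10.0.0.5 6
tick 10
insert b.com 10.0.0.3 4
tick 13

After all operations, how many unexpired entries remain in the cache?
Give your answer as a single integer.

Op 1: insert b.com -> 10.0.0.4 (expiry=0+2=2). clock=0
Op 2: tick 1 -> clock=1.
Op 3: tick 5 -> clock=6. purged={b.com}
Op 4: tick 4 -> clock=10.
Op 5: tick 9 -> clock=19.
Op 6: tick 8 -> clock=27.
Op 7: tick 14 -> clock=41.
Op 8: tick 3 -> clock=44.
Op 9: tick 10 -> clock=54.
Op 10: tick 4 -> clock=58.
Op 11: insert b.com -> 10.0.0.6 (expiry=58+10=68). clock=58
Op 12: insert a.com -> 10.0.0.5 (expiry=58+6=64). clock=58
Op 13: tick 10 -> clock=68. purged={a.com,b.com}
Op 14: insert b.com -> 10.0.0.3 (expiry=68+4=72). clock=68
Op 15: tick 13 -> clock=81. purged={b.com}
Final cache (unexpired): {} -> size=0

Answer: 0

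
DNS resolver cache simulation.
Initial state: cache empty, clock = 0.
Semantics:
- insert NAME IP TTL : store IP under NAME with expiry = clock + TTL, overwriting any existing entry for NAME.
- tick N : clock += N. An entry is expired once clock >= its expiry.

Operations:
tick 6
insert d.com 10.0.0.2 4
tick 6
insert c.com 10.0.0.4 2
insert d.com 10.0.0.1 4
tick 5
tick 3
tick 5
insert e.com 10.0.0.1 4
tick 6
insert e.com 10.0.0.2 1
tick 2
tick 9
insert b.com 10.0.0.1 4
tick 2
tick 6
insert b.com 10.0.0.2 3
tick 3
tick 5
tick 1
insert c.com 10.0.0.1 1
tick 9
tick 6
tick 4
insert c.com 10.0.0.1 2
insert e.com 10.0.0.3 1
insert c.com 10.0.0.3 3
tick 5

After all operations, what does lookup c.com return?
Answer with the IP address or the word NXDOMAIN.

Answer: NXDOMAIN

Derivation:
Op 1: tick 6 -> clock=6.
Op 2: insert d.com -> 10.0.0.2 (expiry=6+4=10). clock=6
Op 3: tick 6 -> clock=12. purged={d.com}
Op 4: insert c.com -> 10.0.0.4 (expiry=12+2=14). clock=12
Op 5: insert d.com -> 10.0.0.1 (expiry=12+4=16). clock=12
Op 6: tick 5 -> clock=17. purged={c.com,d.com}
Op 7: tick 3 -> clock=20.
Op 8: tick 5 -> clock=25.
Op 9: insert e.com -> 10.0.0.1 (expiry=25+4=29). clock=25
Op 10: tick 6 -> clock=31. purged={e.com}
Op 11: insert e.com -> 10.0.0.2 (expiry=31+1=32). clock=31
Op 12: tick 2 -> clock=33. purged={e.com}
Op 13: tick 9 -> clock=42.
Op 14: insert b.com -> 10.0.0.1 (expiry=42+4=46). clock=42
Op 15: tick 2 -> clock=44.
Op 16: tick 6 -> clock=50. purged={b.com}
Op 17: insert b.com -> 10.0.0.2 (expiry=50+3=53). clock=50
Op 18: tick 3 -> clock=53. purged={b.com}
Op 19: tick 5 -> clock=58.
Op 20: tick 1 -> clock=59.
Op 21: insert c.com -> 10.0.0.1 (expiry=59+1=60). clock=59
Op 22: tick 9 -> clock=68. purged={c.com}
Op 23: tick 6 -> clock=74.
Op 24: tick 4 -> clock=78.
Op 25: insert c.com -> 10.0.0.1 (expiry=78+2=80). clock=78
Op 26: insert e.com -> 10.0.0.3 (expiry=78+1=79). clock=78
Op 27: insert c.com -> 10.0.0.3 (expiry=78+3=81). clock=78
Op 28: tick 5 -> clock=83. purged={c.com,e.com}
lookup c.com: not in cache (expired or never inserted)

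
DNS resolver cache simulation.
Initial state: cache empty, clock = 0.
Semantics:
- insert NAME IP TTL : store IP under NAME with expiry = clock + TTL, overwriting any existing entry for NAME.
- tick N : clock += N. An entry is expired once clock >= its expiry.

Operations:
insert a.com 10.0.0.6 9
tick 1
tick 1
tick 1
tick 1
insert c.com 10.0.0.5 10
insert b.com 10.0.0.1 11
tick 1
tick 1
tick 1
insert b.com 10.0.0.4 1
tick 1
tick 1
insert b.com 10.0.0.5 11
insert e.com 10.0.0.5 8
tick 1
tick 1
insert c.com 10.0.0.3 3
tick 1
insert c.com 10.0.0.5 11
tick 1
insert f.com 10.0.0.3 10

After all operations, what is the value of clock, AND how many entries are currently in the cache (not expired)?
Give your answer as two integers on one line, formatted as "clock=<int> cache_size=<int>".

Op 1: insert a.com -> 10.0.0.6 (expiry=0+9=9). clock=0
Op 2: tick 1 -> clock=1.
Op 3: tick 1 -> clock=2.
Op 4: tick 1 -> clock=3.
Op 5: tick 1 -> clock=4.
Op 6: insert c.com -> 10.0.0.5 (expiry=4+10=14). clock=4
Op 7: insert b.com -> 10.0.0.1 (expiry=4+11=15). clock=4
Op 8: tick 1 -> clock=5.
Op 9: tick 1 -> clock=6.
Op 10: tick 1 -> clock=7.
Op 11: insert b.com -> 10.0.0.4 (expiry=7+1=8). clock=7
Op 12: tick 1 -> clock=8. purged={b.com}
Op 13: tick 1 -> clock=9. purged={a.com}
Op 14: insert b.com -> 10.0.0.5 (expiry=9+11=20). clock=9
Op 15: insert e.com -> 10.0.0.5 (expiry=9+8=17). clock=9
Op 16: tick 1 -> clock=10.
Op 17: tick 1 -> clock=11.
Op 18: insert c.com -> 10.0.0.3 (expiry=11+3=14). clock=11
Op 19: tick 1 -> clock=12.
Op 20: insert c.com -> 10.0.0.5 (expiry=12+11=23). clock=12
Op 21: tick 1 -> clock=13.
Op 22: insert f.com -> 10.0.0.3 (expiry=13+10=23). clock=13
Final clock = 13
Final cache (unexpired): {b.com,c.com,e.com,f.com} -> size=4

Answer: clock=13 cache_size=4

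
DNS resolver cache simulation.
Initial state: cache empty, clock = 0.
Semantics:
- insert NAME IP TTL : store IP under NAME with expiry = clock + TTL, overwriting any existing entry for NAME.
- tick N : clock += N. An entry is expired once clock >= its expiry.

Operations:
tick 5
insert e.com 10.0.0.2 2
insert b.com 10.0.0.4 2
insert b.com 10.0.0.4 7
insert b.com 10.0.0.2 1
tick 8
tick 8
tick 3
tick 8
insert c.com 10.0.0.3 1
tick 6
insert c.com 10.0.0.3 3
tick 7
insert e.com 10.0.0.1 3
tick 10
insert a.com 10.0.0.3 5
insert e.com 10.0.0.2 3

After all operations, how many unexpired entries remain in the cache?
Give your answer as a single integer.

Answer: 2

Derivation:
Op 1: tick 5 -> clock=5.
Op 2: insert e.com -> 10.0.0.2 (expiry=5+2=7). clock=5
Op 3: insert b.com -> 10.0.0.4 (expiry=5+2=7). clock=5
Op 4: insert b.com -> 10.0.0.4 (expiry=5+7=12). clock=5
Op 5: insert b.com -> 10.0.0.2 (expiry=5+1=6). clock=5
Op 6: tick 8 -> clock=13. purged={b.com,e.com}
Op 7: tick 8 -> clock=21.
Op 8: tick 3 -> clock=24.
Op 9: tick 8 -> clock=32.
Op 10: insert c.com -> 10.0.0.3 (expiry=32+1=33). clock=32
Op 11: tick 6 -> clock=38. purged={c.com}
Op 12: insert c.com -> 10.0.0.3 (expiry=38+3=41). clock=38
Op 13: tick 7 -> clock=45. purged={c.com}
Op 14: insert e.com -> 10.0.0.1 (expiry=45+3=48). clock=45
Op 15: tick 10 -> clock=55. purged={e.com}
Op 16: insert a.com -> 10.0.0.3 (expiry=55+5=60). clock=55
Op 17: insert e.com -> 10.0.0.2 (expiry=55+3=58). clock=55
Final cache (unexpired): {a.com,e.com} -> size=2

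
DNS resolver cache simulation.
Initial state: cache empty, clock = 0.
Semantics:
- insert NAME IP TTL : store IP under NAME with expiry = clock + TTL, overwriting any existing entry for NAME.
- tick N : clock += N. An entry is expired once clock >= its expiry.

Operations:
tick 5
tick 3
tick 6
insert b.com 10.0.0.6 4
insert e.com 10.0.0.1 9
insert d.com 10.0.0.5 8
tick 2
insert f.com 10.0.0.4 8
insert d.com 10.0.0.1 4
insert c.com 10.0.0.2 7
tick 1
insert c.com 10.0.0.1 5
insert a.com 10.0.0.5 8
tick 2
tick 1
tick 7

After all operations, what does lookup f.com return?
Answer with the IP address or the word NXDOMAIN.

Answer: NXDOMAIN

Derivation:
Op 1: tick 5 -> clock=5.
Op 2: tick 3 -> clock=8.
Op 3: tick 6 -> clock=14.
Op 4: insert b.com -> 10.0.0.6 (expiry=14+4=18). clock=14
Op 5: insert e.com -> 10.0.0.1 (expiry=14+9=23). clock=14
Op 6: insert d.com -> 10.0.0.5 (expiry=14+8=22). clock=14
Op 7: tick 2 -> clock=16.
Op 8: insert f.com -> 10.0.0.4 (expiry=16+8=24). clock=16
Op 9: insert d.com -> 10.0.0.1 (expiry=16+4=20). clock=16
Op 10: insert c.com -> 10.0.0.2 (expiry=16+7=23). clock=16
Op 11: tick 1 -> clock=17.
Op 12: insert c.com -> 10.0.0.1 (expiry=17+5=22). clock=17
Op 13: insert a.com -> 10.0.0.5 (expiry=17+8=25). clock=17
Op 14: tick 2 -> clock=19. purged={b.com}
Op 15: tick 1 -> clock=20. purged={d.com}
Op 16: tick 7 -> clock=27. purged={a.com,c.com,e.com,f.com}
lookup f.com: not in cache (expired or never inserted)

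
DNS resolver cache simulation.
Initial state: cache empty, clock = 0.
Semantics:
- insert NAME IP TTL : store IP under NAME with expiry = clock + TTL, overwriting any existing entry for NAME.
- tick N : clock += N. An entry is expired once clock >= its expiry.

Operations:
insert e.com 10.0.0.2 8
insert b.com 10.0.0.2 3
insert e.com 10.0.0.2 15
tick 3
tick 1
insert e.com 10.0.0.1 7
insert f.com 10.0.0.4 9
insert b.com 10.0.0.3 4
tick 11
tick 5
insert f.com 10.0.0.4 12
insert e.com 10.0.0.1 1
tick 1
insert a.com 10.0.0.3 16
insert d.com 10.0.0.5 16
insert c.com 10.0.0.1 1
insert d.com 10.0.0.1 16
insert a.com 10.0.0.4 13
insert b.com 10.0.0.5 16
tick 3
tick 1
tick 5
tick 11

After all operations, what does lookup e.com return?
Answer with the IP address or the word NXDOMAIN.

Op 1: insert e.com -> 10.0.0.2 (expiry=0+8=8). clock=0
Op 2: insert b.com -> 10.0.0.2 (expiry=0+3=3). clock=0
Op 3: insert e.com -> 10.0.0.2 (expiry=0+15=15). clock=0
Op 4: tick 3 -> clock=3. purged={b.com}
Op 5: tick 1 -> clock=4.
Op 6: insert e.com -> 10.0.0.1 (expiry=4+7=11). clock=4
Op 7: insert f.com -> 10.0.0.4 (expiry=4+9=13). clock=4
Op 8: insert b.com -> 10.0.0.3 (expiry=4+4=8). clock=4
Op 9: tick 11 -> clock=15. purged={b.com,e.com,f.com}
Op 10: tick 5 -> clock=20.
Op 11: insert f.com -> 10.0.0.4 (expiry=20+12=32). clock=20
Op 12: insert e.com -> 10.0.0.1 (expiry=20+1=21). clock=20
Op 13: tick 1 -> clock=21. purged={e.com}
Op 14: insert a.com -> 10.0.0.3 (expiry=21+16=37). clock=21
Op 15: insert d.com -> 10.0.0.5 (expiry=21+16=37). clock=21
Op 16: insert c.com -> 10.0.0.1 (expiry=21+1=22). clock=21
Op 17: insert d.com -> 10.0.0.1 (expiry=21+16=37). clock=21
Op 18: insert a.com -> 10.0.0.4 (expiry=21+13=34). clock=21
Op 19: insert b.com -> 10.0.0.5 (expiry=21+16=37). clock=21
Op 20: tick 3 -> clock=24. purged={c.com}
Op 21: tick 1 -> clock=25.
Op 22: tick 5 -> clock=30.
Op 23: tick 11 -> clock=41. purged={a.com,b.com,d.com,f.com}
lookup e.com: not in cache (expired or never inserted)

Answer: NXDOMAIN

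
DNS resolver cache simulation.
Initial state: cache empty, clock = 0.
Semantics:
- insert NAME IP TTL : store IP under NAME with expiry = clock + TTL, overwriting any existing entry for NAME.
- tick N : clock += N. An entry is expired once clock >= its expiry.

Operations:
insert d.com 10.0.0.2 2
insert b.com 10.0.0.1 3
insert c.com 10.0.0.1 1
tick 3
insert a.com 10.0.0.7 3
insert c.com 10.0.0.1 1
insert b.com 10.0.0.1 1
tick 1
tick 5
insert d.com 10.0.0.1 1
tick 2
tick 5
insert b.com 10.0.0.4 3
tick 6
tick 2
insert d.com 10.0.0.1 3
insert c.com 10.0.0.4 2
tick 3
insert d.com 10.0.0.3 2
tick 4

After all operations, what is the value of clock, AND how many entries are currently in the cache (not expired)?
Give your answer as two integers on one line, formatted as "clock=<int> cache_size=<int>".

Op 1: insert d.com -> 10.0.0.2 (expiry=0+2=2). clock=0
Op 2: insert b.com -> 10.0.0.1 (expiry=0+3=3). clock=0
Op 3: insert c.com -> 10.0.0.1 (expiry=0+1=1). clock=0
Op 4: tick 3 -> clock=3. purged={b.com,c.com,d.com}
Op 5: insert a.com -> 10.0.0.7 (expiry=3+3=6). clock=3
Op 6: insert c.com -> 10.0.0.1 (expiry=3+1=4). clock=3
Op 7: insert b.com -> 10.0.0.1 (expiry=3+1=4). clock=3
Op 8: tick 1 -> clock=4. purged={b.com,c.com}
Op 9: tick 5 -> clock=9. purged={a.com}
Op 10: insert d.com -> 10.0.0.1 (expiry=9+1=10). clock=9
Op 11: tick 2 -> clock=11. purged={d.com}
Op 12: tick 5 -> clock=16.
Op 13: insert b.com -> 10.0.0.4 (expiry=16+3=19). clock=16
Op 14: tick 6 -> clock=22. purged={b.com}
Op 15: tick 2 -> clock=24.
Op 16: insert d.com -> 10.0.0.1 (expiry=24+3=27). clock=24
Op 17: insert c.com -> 10.0.0.4 (expiry=24+2=26). clock=24
Op 18: tick 3 -> clock=27. purged={c.com,d.com}
Op 19: insert d.com -> 10.0.0.3 (expiry=27+2=29). clock=27
Op 20: tick 4 -> clock=31. purged={d.com}
Final clock = 31
Final cache (unexpired): {} -> size=0

Answer: clock=31 cache_size=0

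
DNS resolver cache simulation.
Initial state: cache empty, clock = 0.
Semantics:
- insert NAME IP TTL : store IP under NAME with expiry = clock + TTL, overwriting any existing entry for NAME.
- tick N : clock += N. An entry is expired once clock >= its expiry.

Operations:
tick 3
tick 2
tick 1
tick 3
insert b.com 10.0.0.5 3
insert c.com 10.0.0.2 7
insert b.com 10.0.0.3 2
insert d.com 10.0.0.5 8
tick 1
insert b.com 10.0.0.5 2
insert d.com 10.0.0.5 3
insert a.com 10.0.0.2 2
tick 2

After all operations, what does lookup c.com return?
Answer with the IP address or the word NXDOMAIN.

Answer: 10.0.0.2

Derivation:
Op 1: tick 3 -> clock=3.
Op 2: tick 2 -> clock=5.
Op 3: tick 1 -> clock=6.
Op 4: tick 3 -> clock=9.
Op 5: insert b.com -> 10.0.0.5 (expiry=9+3=12). clock=9
Op 6: insert c.com -> 10.0.0.2 (expiry=9+7=16). clock=9
Op 7: insert b.com -> 10.0.0.3 (expiry=9+2=11). clock=9
Op 8: insert d.com -> 10.0.0.5 (expiry=9+8=17). clock=9
Op 9: tick 1 -> clock=10.
Op 10: insert b.com -> 10.0.0.5 (expiry=10+2=12). clock=10
Op 11: insert d.com -> 10.0.0.5 (expiry=10+3=13). clock=10
Op 12: insert a.com -> 10.0.0.2 (expiry=10+2=12). clock=10
Op 13: tick 2 -> clock=12. purged={a.com,b.com}
lookup c.com: present, ip=10.0.0.2 expiry=16 > clock=12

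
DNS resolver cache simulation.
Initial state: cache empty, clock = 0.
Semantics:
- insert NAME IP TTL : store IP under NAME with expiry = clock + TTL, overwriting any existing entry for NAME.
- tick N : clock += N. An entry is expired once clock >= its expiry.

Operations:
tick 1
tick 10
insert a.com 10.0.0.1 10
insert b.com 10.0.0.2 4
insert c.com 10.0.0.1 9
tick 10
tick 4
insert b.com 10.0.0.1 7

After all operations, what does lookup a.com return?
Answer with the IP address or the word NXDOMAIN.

Answer: NXDOMAIN

Derivation:
Op 1: tick 1 -> clock=1.
Op 2: tick 10 -> clock=11.
Op 3: insert a.com -> 10.0.0.1 (expiry=11+10=21). clock=11
Op 4: insert b.com -> 10.0.0.2 (expiry=11+4=15). clock=11
Op 5: insert c.com -> 10.0.0.1 (expiry=11+9=20). clock=11
Op 6: tick 10 -> clock=21. purged={a.com,b.com,c.com}
Op 7: tick 4 -> clock=25.
Op 8: insert b.com -> 10.0.0.1 (expiry=25+7=32). clock=25
lookup a.com: not in cache (expired or never inserted)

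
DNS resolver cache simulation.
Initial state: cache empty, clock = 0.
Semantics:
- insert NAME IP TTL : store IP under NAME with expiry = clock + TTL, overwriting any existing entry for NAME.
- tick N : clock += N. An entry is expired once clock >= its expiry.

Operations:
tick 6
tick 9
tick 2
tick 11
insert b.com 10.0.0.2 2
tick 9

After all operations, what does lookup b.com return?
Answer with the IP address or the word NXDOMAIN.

Answer: NXDOMAIN

Derivation:
Op 1: tick 6 -> clock=6.
Op 2: tick 9 -> clock=15.
Op 3: tick 2 -> clock=17.
Op 4: tick 11 -> clock=28.
Op 5: insert b.com -> 10.0.0.2 (expiry=28+2=30). clock=28
Op 6: tick 9 -> clock=37. purged={b.com}
lookup b.com: not in cache (expired or never inserted)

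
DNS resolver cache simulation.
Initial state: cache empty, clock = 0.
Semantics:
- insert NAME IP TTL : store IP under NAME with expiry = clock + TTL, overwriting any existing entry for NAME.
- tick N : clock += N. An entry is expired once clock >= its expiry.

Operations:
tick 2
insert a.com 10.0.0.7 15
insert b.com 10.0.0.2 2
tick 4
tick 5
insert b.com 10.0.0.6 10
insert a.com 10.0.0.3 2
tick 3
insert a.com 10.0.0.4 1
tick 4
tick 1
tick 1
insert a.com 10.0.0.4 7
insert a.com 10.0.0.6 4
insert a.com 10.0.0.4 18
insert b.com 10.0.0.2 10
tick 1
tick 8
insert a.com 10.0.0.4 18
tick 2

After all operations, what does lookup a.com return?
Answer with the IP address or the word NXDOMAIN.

Answer: 10.0.0.4

Derivation:
Op 1: tick 2 -> clock=2.
Op 2: insert a.com -> 10.0.0.7 (expiry=2+15=17). clock=2
Op 3: insert b.com -> 10.0.0.2 (expiry=2+2=4). clock=2
Op 4: tick 4 -> clock=6. purged={b.com}
Op 5: tick 5 -> clock=11.
Op 6: insert b.com -> 10.0.0.6 (expiry=11+10=21). clock=11
Op 7: insert a.com -> 10.0.0.3 (expiry=11+2=13). clock=11
Op 8: tick 3 -> clock=14. purged={a.com}
Op 9: insert a.com -> 10.0.0.4 (expiry=14+1=15). clock=14
Op 10: tick 4 -> clock=18. purged={a.com}
Op 11: tick 1 -> clock=19.
Op 12: tick 1 -> clock=20.
Op 13: insert a.com -> 10.0.0.4 (expiry=20+7=27). clock=20
Op 14: insert a.com -> 10.0.0.6 (expiry=20+4=24). clock=20
Op 15: insert a.com -> 10.0.0.4 (expiry=20+18=38). clock=20
Op 16: insert b.com -> 10.0.0.2 (expiry=20+10=30). clock=20
Op 17: tick 1 -> clock=21.
Op 18: tick 8 -> clock=29.
Op 19: insert a.com -> 10.0.0.4 (expiry=29+18=47). clock=29
Op 20: tick 2 -> clock=31. purged={b.com}
lookup a.com: present, ip=10.0.0.4 expiry=47 > clock=31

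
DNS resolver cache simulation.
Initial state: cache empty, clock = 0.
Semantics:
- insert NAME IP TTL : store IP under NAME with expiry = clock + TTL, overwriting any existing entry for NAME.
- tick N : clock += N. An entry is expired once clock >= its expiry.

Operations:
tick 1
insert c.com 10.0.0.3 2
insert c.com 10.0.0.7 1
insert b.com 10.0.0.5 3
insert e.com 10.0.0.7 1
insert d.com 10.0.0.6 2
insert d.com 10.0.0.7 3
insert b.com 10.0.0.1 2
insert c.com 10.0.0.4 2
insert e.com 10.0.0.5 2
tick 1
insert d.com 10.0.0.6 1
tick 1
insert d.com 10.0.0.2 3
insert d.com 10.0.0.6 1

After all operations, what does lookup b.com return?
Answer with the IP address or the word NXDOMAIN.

Op 1: tick 1 -> clock=1.
Op 2: insert c.com -> 10.0.0.3 (expiry=1+2=3). clock=1
Op 3: insert c.com -> 10.0.0.7 (expiry=1+1=2). clock=1
Op 4: insert b.com -> 10.0.0.5 (expiry=1+3=4). clock=1
Op 5: insert e.com -> 10.0.0.7 (expiry=1+1=2). clock=1
Op 6: insert d.com -> 10.0.0.6 (expiry=1+2=3). clock=1
Op 7: insert d.com -> 10.0.0.7 (expiry=1+3=4). clock=1
Op 8: insert b.com -> 10.0.0.1 (expiry=1+2=3). clock=1
Op 9: insert c.com -> 10.0.0.4 (expiry=1+2=3). clock=1
Op 10: insert e.com -> 10.0.0.5 (expiry=1+2=3). clock=1
Op 11: tick 1 -> clock=2.
Op 12: insert d.com -> 10.0.0.6 (expiry=2+1=3). clock=2
Op 13: tick 1 -> clock=3. purged={b.com,c.com,d.com,e.com}
Op 14: insert d.com -> 10.0.0.2 (expiry=3+3=6). clock=3
Op 15: insert d.com -> 10.0.0.6 (expiry=3+1=4). clock=3
lookup b.com: not in cache (expired or never inserted)

Answer: NXDOMAIN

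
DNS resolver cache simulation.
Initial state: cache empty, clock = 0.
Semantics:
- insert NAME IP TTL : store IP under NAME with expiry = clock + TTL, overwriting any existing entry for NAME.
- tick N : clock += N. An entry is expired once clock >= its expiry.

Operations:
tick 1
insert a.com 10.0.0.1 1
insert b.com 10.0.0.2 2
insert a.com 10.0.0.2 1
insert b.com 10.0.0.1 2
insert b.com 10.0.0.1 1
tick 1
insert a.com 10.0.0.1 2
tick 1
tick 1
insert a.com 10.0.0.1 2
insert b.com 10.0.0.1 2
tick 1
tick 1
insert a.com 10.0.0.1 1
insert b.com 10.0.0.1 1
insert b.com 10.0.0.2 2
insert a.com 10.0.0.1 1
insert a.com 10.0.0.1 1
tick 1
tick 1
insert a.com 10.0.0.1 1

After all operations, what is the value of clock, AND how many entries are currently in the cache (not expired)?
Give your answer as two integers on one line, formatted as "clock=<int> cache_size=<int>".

Op 1: tick 1 -> clock=1.
Op 2: insert a.com -> 10.0.0.1 (expiry=1+1=2). clock=1
Op 3: insert b.com -> 10.0.0.2 (expiry=1+2=3). clock=1
Op 4: insert a.com -> 10.0.0.2 (expiry=1+1=2). clock=1
Op 5: insert b.com -> 10.0.0.1 (expiry=1+2=3). clock=1
Op 6: insert b.com -> 10.0.0.1 (expiry=1+1=2). clock=1
Op 7: tick 1 -> clock=2. purged={a.com,b.com}
Op 8: insert a.com -> 10.0.0.1 (expiry=2+2=4). clock=2
Op 9: tick 1 -> clock=3.
Op 10: tick 1 -> clock=4. purged={a.com}
Op 11: insert a.com -> 10.0.0.1 (expiry=4+2=6). clock=4
Op 12: insert b.com -> 10.0.0.1 (expiry=4+2=6). clock=4
Op 13: tick 1 -> clock=5.
Op 14: tick 1 -> clock=6. purged={a.com,b.com}
Op 15: insert a.com -> 10.0.0.1 (expiry=6+1=7). clock=6
Op 16: insert b.com -> 10.0.0.1 (expiry=6+1=7). clock=6
Op 17: insert b.com -> 10.0.0.2 (expiry=6+2=8). clock=6
Op 18: insert a.com -> 10.0.0.1 (expiry=6+1=7). clock=6
Op 19: insert a.com -> 10.0.0.1 (expiry=6+1=7). clock=6
Op 20: tick 1 -> clock=7. purged={a.com}
Op 21: tick 1 -> clock=8. purged={b.com}
Op 22: insert a.com -> 10.0.0.1 (expiry=8+1=9). clock=8
Final clock = 8
Final cache (unexpired): {a.com} -> size=1

Answer: clock=8 cache_size=1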